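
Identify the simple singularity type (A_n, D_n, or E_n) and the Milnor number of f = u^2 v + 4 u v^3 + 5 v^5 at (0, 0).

The Hessian of f at 0 has rank 0. Corank 2; j^3 = u^2*v has shape L^2 M (L != M), so D-series; mu = 6 gives D_6.

Type D_{6}, Milnor number mu = 6.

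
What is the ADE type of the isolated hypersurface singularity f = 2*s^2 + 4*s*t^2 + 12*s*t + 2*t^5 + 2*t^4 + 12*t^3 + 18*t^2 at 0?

A_4

The Hessian of f at 0 is [[4, 12], [12, 36]] with rank 1, so corank 1. A Groebner basis of the Jacobian ideal J(f) in C{s,t} is {s^2 + 6*s*t - 9*s - 27*t, s + t^2 + 3*t}; counting standard monomials gives mu = 4. Corank 1: A-series; mu = 4 gives A_4.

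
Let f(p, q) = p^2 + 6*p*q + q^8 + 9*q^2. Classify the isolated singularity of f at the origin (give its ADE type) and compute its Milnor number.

Type A_7, Milnor number mu = 7.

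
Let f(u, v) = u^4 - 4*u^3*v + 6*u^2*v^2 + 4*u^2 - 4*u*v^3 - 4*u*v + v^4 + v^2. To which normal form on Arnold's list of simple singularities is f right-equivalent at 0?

The Hessian of f at 0 has rank 1. Corank 1: A-series; mu = 3 gives A_3.

A_{3}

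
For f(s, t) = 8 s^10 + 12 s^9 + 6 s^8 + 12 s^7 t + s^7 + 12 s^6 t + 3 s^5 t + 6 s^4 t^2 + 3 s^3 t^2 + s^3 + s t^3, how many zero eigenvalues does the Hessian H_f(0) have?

The Hessian at 0 is [[0, 0], [0, 0]] of rank 0; hence corank 2.

2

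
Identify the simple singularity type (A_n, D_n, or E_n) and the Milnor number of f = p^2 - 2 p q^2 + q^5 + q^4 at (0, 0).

The Hessian of f at 0 has rank 1. Corank 1: A-series; mu = 4 gives A_4.

Type A_4, Milnor number mu = 4.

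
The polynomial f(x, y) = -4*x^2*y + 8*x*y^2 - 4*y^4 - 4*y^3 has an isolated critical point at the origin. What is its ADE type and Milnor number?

Type D_5, Milnor number mu = 5.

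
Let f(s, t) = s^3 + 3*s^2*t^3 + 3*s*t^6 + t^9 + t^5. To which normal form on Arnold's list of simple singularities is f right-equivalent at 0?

E_{8}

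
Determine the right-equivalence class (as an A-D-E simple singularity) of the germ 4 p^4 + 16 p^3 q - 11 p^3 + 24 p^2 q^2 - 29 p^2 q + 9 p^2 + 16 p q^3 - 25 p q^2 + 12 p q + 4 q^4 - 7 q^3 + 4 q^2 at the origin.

The Hessian of f at 0 has rank 1. Corank 1: A-series; mu = 2 gives A_2.

A_{2}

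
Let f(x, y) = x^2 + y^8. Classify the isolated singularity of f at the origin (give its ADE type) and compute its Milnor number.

Type A_{7}, Milnor number mu = 7.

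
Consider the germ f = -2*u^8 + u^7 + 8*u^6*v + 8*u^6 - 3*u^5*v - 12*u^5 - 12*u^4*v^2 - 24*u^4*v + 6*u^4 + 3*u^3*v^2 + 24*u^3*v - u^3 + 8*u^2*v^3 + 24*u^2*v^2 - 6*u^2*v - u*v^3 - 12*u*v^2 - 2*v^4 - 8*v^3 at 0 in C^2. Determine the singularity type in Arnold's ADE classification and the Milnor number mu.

Type E_{7}, Milnor number mu = 7.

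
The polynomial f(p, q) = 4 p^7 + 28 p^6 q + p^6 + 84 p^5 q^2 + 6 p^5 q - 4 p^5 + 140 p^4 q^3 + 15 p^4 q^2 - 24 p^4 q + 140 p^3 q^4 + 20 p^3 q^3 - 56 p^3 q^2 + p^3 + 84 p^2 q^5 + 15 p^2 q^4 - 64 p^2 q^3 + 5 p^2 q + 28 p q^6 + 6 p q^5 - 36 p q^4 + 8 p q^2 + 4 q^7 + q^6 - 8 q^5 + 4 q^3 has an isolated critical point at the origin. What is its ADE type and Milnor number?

Type D_{7}, Milnor number mu = 7.

The Hessian of f at 0 has rank 0. Corank 2; j^3 = (p + q)*(p + 2*q)^2 has shape L^2 M (L != M), so D-series; mu = 7 gives D_7.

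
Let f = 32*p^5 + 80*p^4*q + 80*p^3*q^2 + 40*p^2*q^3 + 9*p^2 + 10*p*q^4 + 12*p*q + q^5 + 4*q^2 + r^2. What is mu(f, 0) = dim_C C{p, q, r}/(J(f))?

The Hessian of f at 0 has rank 2. Corank 1: A-series; mu = 4 gives A_4.

4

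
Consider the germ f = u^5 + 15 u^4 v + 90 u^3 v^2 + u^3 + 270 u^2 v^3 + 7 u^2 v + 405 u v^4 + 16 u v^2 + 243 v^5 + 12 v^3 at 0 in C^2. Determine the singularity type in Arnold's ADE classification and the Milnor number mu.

The Hessian of f at 0 has rank 0. Corank 2; j^3 = (u + 2*v)^2*(u + 3*v) has shape L^2 M (L != M), so D-series; mu = 6 gives D_6.

Type D_6, Milnor number mu = 6.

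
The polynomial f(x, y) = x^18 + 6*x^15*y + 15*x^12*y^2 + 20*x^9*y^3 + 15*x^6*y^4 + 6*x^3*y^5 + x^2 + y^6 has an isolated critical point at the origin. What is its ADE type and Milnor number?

Type A_5, Milnor number mu = 5.

The Hessian of f at 0 is [[2, 0], [0, 0]] with rank 1, so corank 1. A Groebner basis of the Jacobian ideal J(f) in C{x,y} is {y^5, x}; counting standard monomials gives mu = 5. Corank 1: A-series; mu = 5 gives A_5.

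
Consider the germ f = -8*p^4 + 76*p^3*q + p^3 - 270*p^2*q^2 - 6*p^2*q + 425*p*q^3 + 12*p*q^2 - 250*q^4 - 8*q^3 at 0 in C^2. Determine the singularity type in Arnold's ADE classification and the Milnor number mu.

Type E7, Milnor number mu = 7.

The Hessian of f at 0 has rank 0. Corank 2; j^3 = (p - 2*q)^3 is a perfect cube, so E-series; the 4-jet and mu = 7 give E_7.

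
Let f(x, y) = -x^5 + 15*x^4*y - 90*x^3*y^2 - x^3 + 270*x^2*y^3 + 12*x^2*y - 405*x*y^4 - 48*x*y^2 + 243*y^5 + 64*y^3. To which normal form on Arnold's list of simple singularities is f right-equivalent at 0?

E_8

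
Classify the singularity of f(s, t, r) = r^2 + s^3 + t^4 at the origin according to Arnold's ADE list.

E6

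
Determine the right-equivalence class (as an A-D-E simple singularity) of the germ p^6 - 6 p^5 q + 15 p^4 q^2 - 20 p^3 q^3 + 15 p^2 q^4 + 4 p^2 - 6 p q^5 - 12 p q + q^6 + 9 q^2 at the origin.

A_5

The Hessian of f at 0 is [[8, -12], [-12, 18]] with rank 1, so corank 1. A Groebner basis of the Jacobian ideal J(f) in C{p,q} is {q^5, p - 3*q/2}; counting standard monomials gives mu = 5. Corank 1: A-series; mu = 5 gives A_5.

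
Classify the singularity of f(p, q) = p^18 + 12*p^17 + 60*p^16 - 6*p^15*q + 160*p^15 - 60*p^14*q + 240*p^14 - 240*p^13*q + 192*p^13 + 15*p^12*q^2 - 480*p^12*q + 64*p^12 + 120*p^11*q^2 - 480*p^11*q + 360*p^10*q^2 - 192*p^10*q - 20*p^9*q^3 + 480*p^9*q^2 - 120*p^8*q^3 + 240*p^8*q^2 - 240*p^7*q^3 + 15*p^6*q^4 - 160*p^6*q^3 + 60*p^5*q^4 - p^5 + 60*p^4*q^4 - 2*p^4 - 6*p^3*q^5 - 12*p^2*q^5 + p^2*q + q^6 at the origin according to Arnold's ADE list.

D_7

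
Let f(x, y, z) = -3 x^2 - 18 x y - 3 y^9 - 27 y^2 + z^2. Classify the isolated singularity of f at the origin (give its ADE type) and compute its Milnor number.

The Hessian of f at 0 has rank 2. Corank 1: A-series; mu = 8 gives A_8.

Type A_{8}, Milnor number mu = 8.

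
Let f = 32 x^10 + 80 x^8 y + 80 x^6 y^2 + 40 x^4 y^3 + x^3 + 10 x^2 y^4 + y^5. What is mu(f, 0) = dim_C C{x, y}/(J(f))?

8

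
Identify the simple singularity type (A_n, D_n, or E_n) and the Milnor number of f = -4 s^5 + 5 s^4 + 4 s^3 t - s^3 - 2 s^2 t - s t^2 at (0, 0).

Type D_5, Milnor number mu = 5.

The Hessian of f at 0 has rank 0. Corank 2; j^3 = -s*(s + t)^2 has shape L^2 M (L != M), so D-series; mu = 5 gives D_5.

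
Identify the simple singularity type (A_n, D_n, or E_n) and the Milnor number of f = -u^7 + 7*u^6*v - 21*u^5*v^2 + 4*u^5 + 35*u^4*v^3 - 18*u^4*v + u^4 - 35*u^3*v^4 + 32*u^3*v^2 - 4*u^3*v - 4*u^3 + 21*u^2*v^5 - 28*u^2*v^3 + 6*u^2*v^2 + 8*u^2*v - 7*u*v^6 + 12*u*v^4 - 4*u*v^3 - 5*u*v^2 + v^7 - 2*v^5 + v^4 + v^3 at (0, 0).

The Hessian of f at 0 is [[0, 0], [0, 0]] with rank 0, so corank 2. A Groebner basis of the Jacobian ideal J(f) in C{u,v} is {u*v^2 + 2*u*v - v^2, 4*u*v + v^3 - 2*v^2, u^2 - 3*u*v/2 + v^2/2}; counting standard monomials gives mu = 5. Corank 2; j^3 = -(u - v)*(2*u - v)^2 has shape L^2 M (L != M), so D-series; mu = 5 gives D_5.

Type D5, Milnor number mu = 5.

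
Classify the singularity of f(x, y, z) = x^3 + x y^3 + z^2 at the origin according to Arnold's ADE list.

E7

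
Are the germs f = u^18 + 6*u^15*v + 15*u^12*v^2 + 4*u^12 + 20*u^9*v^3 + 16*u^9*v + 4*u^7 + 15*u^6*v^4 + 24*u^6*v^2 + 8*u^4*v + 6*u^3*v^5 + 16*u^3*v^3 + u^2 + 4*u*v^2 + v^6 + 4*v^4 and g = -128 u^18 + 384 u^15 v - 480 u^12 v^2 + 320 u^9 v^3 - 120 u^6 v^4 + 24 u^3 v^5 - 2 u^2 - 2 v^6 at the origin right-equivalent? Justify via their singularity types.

Yes.

The Hessian of f at 0 is [[2, 0], [0, 0]] with rank 1, so corank 1. A Groebner basis of the Jacobian ideal J(f) in C{u,v} is {u^3, u^2*v, u/2 + v^2}; counting standard monomials gives mu = 5. Corank 1: A-series; mu = 5 gives A_5. The Hessian of g at 0 is [[-4, 0], [0, 0]] with rank 1, so corank 1. A Groebner basis of the Jacobian ideal J(g) in C{u,v} is {v^5, u}; counting standard monomials gives mu = 5. Corank 1: A-series; mu = 5 gives A_5. Both have type A_5, hence right-equivalent.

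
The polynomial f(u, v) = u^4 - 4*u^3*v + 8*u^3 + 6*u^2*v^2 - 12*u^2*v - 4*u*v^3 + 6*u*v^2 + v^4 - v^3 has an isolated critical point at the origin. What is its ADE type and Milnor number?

The Hessian of f at 0 is [[0, 0], [0, 0]] with rank 0, so corank 2. A Groebner basis of the Jacobian ideal J(f) in C{u,v} is {v^4, u*v^2 - 2*v^3/3, u^2 - u*v + v^2/4}; counting standard monomials gives mu = 6. Corank 2; j^3 = (2*u - v)^3 is a perfect cube, so E-series; the 4-jet and mu = 6 give E_6.

Type E_{6}, Milnor number mu = 6.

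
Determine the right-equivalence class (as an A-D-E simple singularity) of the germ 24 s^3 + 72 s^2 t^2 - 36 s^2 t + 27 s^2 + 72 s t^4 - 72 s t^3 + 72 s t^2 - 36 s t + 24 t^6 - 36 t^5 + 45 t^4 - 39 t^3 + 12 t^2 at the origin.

The Hessian of f at 0 has rank 1. Corank 1: A-series; mu = 2 gives A_2.

A_{2}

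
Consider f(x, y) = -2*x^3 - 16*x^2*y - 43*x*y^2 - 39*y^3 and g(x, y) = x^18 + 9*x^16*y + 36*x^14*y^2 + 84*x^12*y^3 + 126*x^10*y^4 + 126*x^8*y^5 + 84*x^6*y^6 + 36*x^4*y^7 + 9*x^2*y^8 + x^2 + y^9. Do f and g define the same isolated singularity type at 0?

No.

The Hessian of f at 0 has rank 0. Corank 2; j^3 = -(x + 3*y)*(2*x^2 + 10*x*y + 13*y^2) splits into three distinct lines over C (the quadratic factor has nonzero discriminant), so D_4. The Hessian of g at 0 has rank 1. Corank 1: A-series; mu = 8 gives A_8. f is D_4 but g is A_8, hence not right-equivalent.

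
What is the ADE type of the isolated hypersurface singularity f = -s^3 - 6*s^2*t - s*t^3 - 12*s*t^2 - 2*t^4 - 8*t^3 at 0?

E_7

The Hessian of f at 0 has rank 0. Corank 2; j^3 = -(s + 2*t)^3 is a perfect cube, so E-series; the 4-jet and mu = 7 give E_7.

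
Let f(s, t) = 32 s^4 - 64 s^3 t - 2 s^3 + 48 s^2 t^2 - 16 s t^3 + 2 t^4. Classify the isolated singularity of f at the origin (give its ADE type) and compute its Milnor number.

Type E6, Milnor number mu = 6.

The Hessian of f at 0 is [[0, 0], [0, 0]] with rank 0, so corank 2. A Groebner basis of the Jacobian ideal J(f) in C{s,t} is {t^4, s*t^2 - t^3/6, s^2}; counting standard monomials gives mu = 6. Corank 2; j^3 = -2*s^3 is a perfect cube, so E-series; the 4-jet and mu = 6 give E_6.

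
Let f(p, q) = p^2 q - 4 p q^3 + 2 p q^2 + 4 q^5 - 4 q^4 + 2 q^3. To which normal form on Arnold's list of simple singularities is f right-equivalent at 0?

D_4

The Hessian of f at 0 is [[0, 0], [0, 0]] with rank 0, so corank 2. A Groebner basis of the Jacobian ideal J(f) in C{p,q} is {q^3, p^2 + 2*q^2, p*q + q^2}; counting standard monomials gives mu = 4. Corank 2; j^3 = q*(p^2 + 2*p*q + 2*q^2) splits into three distinct lines over C (the quadratic factor has nonzero discriminant), so D_4.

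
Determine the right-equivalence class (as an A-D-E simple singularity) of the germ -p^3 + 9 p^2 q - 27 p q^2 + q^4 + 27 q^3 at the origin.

The Hessian of f at 0 is [[0, 0], [0, 0]] with rank 0, so corank 2. A Groebner basis of the Jacobian ideal J(f) in C{p,q} is {q^3, p^2 - 6*p*q + 9*q^2}; counting standard monomials gives mu = 6. Corank 2; j^3 = -(p - 3*q)^3 is a perfect cube, so E-series; the 4-jet and mu = 6 give E_6.

E_6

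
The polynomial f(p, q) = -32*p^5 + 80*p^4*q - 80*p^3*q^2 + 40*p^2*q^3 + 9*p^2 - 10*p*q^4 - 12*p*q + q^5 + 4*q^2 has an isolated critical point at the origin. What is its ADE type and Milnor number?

The Hessian of f at 0 has rank 1. Corank 1: A-series; mu = 4 gives A_4.

Type A_{4}, Milnor number mu = 4.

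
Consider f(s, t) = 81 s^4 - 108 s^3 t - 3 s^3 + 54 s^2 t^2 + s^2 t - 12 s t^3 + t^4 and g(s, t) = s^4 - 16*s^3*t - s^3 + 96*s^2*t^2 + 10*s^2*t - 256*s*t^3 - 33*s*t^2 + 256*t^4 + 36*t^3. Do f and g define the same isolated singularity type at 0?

Yes.

The Hessian of f at 0 is [[0, 0], [0, 0]] with rank 0, so corank 2. A Groebner basis of the Jacobian ideal J(f) in C{s,t} is {s*t^2, s*t/12 + t^3, s^2 - s*t/3}; counting standard monomials gives mu = 5. Corank 2; j^3 = -s^2*(3*s - t) has shape L^2 M (L != M), so D-series; mu = 5 gives D_5. The Hessian of g at 0 is [[0, 0], [0, 0]] with rank 0, so corank 2. A Groebner basis of the Jacobian ideal J(g) in C{s,t} is {s*t^2 + 3*s*t/4 - 9*t^2/4, s*t/4 + t^3 - 3*t^2/4, s^2 - 7*s*t + 12*t^2}; counting standard monomials gives mu = 5. Corank 2; j^3 = -(s - 4*t)*(s - 3*t)^2 has shape L^2 M (L != M), so D-series; mu = 5 gives D_5. Both have type D_5, hence right-equivalent.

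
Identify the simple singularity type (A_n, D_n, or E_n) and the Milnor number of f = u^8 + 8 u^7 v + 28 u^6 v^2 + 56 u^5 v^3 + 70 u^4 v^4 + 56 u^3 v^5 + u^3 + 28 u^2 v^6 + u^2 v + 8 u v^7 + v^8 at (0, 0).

Type D_9, Milnor number mu = 9.

The Hessian of f at 0 has rank 0. Corank 2; j^3 = u^2*(u + v) has shape L^2 M (L != M), so D-series; mu = 9 gives D_9.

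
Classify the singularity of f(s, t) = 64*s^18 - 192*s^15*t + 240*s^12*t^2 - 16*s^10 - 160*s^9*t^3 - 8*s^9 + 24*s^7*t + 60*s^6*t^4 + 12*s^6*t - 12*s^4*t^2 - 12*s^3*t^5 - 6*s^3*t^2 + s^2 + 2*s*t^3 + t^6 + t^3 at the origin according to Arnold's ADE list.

The Hessian of f at 0 has rank 1. Corank 1: A-series; mu = 2 gives A_2.

A_2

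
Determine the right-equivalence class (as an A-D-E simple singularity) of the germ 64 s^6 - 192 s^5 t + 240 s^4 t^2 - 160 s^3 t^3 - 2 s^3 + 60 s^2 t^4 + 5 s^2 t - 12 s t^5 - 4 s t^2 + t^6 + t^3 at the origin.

D_7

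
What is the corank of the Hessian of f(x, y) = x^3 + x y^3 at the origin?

2

Hessian at 0 has rank 0.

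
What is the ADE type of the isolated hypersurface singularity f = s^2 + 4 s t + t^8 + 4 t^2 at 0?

The Hessian of f at 0 has rank 1. Corank 1: A-series; mu = 7 gives A_7.

A_7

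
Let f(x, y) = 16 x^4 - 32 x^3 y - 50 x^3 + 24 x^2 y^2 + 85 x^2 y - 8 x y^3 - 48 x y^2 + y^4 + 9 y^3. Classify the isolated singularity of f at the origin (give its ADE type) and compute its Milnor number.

Type D5, Milnor number mu = 5.

The Hessian of f at 0 has rank 0. Corank 2; j^3 = -(2*x - y)*(5*x - 3*y)^2 has shape L^2 M (L != M), so D-series; mu = 5 gives D_5.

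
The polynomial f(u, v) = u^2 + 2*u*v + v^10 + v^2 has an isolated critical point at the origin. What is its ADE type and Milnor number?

The Hessian of f at 0 is [[2, 2], [2, 2]] with rank 1, so corank 1. A Groebner basis of the Jacobian ideal J(f) in C{u,v} is {v^9, u + v}; counting standard monomials gives mu = 9. Corank 1: A-series; mu = 9 gives A_9.

Type A9, Milnor number mu = 9.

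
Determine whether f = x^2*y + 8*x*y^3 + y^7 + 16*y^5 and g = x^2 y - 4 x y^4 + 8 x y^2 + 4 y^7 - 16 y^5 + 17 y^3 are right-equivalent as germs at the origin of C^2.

No.

The Hessian of f at 0 has rank 0. Corank 2; j^3 = x^2*y has shape L^2 M (L != M), so D-series; mu = 8 gives D_8. The Hessian of g at 0 has rank 0. Corank 2; j^3 = y*(x^2 + 8*x*y + 17*y^2) splits into three distinct lines over C (the quadratic factor has nonzero discriminant), so D_4. f is D_8 but g is D_4, hence not right-equivalent.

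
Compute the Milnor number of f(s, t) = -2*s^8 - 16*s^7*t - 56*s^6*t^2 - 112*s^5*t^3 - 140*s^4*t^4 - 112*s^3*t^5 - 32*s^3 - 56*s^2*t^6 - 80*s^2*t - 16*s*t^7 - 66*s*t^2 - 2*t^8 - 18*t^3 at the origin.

The Hessian of f at 0 has rank 0. Corank 2; j^3 = -2*(s + t)*(4*s + 3*t)^2 has shape L^2 M (L != M), so D-series; mu = 9 gives D_9.

9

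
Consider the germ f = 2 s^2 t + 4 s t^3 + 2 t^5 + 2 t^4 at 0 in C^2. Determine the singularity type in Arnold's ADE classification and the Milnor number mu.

The Hessian of f at 0 is [[0, 0], [0, 0]] with rank 0, so corank 2. A Groebner basis of the Jacobian ideal J(f) in C{s,t} is {s*t^2, s*t + t^3, s^2 - 4*s*t}; counting standard monomials gives mu = 5. Corank 2; j^3 = 2*s^2*t has shape L^2 M (L != M), so D-series; mu = 5 gives D_5.

Type D_5, Milnor number mu = 5.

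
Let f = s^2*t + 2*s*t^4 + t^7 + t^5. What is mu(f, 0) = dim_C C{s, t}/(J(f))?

6

The Hessian of f at 0 has rank 0. Corank 2; j^3 = s^2*t has shape L^2 M (L != M), so D-series; mu = 6 gives D_6.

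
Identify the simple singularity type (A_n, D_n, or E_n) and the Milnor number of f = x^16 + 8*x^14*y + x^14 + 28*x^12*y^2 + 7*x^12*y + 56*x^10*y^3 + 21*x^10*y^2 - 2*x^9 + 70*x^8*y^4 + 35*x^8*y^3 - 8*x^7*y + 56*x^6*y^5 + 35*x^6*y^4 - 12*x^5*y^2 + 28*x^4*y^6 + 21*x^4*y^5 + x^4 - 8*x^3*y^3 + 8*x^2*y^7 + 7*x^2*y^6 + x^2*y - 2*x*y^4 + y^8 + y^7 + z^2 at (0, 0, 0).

Type D_9, Milnor number mu = 9.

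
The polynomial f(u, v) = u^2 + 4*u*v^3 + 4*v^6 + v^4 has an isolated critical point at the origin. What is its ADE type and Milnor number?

Type A_{3}, Milnor number mu = 3.

The Hessian of f at 0 is [[2, 0], [0, 0]] with rank 1, so corank 1. A Groebner basis of the Jacobian ideal J(f) in C{u,v} is {v^3, u}; counting standard monomials gives mu = 3. Corank 1: A-series; mu = 3 gives A_3.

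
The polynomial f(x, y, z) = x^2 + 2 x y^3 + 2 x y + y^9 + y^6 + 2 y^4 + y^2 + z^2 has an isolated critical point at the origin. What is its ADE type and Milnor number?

Type A_8, Milnor number mu = 8.

The Hessian of f at 0 has rank 2. Corank 1: A-series; mu = 8 gives A_8.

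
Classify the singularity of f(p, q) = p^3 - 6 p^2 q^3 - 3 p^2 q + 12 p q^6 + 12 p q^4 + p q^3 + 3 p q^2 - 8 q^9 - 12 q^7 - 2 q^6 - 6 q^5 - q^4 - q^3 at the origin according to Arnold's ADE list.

The Hessian of f at 0 is [[0, 0], [0, 0]] with rank 0, so corank 2. A Groebner basis of the Jacobian ideal J(f) in C{p,q} is {p^3 - 3*p^2*q - 6*p^2 + 12*p*q - 6*q^2, 3*p^2 + p*q^2 - 6*p*q + 3*q^2, 3*p^2 - 6*p*q + q^3 + 3*q^2}; counting standard monomials gives mu = 7. Corank 2; j^3 = (p - q)^3 is a perfect cube, so E-series; the 4-jet and mu = 7 give E_7.

E7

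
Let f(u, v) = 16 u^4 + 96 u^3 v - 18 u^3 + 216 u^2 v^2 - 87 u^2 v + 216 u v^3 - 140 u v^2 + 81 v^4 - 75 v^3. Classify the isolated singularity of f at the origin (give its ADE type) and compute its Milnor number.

The Hessian of f at 0 has rank 0. Corank 2; j^3 = -(2*u + 3*v)*(3*u + 5*v)^2 has shape L^2 M (L != M), so D-series; mu = 5 gives D_5.

Type D5, Milnor number mu = 5.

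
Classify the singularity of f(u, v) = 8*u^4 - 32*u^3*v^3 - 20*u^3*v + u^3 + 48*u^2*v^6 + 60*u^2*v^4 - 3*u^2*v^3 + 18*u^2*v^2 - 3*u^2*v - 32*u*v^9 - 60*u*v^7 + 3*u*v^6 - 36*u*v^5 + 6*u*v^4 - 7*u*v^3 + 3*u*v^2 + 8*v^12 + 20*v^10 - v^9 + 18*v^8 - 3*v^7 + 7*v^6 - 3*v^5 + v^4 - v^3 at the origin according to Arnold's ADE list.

E7

The Hessian of f at 0 has rank 0. Corank 2; j^3 = (u - v)^3 is a perfect cube, so E-series; the 4-jet and mu = 7 give E_7.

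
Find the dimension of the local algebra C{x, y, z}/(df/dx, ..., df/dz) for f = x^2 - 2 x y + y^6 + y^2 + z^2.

5

The Hessian of f at 0 has rank 2. Corank 1: A-series; mu = 5 gives A_5.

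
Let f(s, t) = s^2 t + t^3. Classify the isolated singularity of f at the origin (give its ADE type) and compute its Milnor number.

Type D_{4}, Milnor number mu = 4.

The Hessian of f at 0 has rank 0. Corank 2; j^3 = t*(s^2 + t^2) splits into three distinct lines over C (the quadratic factor has nonzero discriminant), so D_4.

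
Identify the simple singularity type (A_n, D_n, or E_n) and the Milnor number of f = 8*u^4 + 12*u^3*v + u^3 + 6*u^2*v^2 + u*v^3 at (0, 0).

Type E_{7}, Milnor number mu = 7.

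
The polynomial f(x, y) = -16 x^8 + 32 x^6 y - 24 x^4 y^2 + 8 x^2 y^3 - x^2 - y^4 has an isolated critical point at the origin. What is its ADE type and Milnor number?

Type A3, Milnor number mu = 3.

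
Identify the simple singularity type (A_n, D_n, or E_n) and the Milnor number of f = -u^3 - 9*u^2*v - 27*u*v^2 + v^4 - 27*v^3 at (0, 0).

The Hessian of f at 0 has rank 0. Corank 2; j^3 = -(u + 3*v)^3 is a perfect cube, so E-series; the 4-jet and mu = 6 give E_6.

Type E_6, Milnor number mu = 6.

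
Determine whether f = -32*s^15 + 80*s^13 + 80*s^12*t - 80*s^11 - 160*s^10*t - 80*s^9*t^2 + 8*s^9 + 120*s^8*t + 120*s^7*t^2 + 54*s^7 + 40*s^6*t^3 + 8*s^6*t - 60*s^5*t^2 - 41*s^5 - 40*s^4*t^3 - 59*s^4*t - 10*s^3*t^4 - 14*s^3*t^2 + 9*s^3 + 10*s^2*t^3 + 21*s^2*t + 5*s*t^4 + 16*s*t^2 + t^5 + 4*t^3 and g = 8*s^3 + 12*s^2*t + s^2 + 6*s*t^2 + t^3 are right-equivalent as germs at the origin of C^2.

No.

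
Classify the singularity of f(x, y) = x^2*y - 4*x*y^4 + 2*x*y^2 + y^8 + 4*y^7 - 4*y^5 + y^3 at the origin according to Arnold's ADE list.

The Hessian of f at 0 has rank 0. Corank 2; j^3 = y*(x + y)^2 has shape L^2 M (L != M), so D-series; mu = 9 gives D_9.

D_9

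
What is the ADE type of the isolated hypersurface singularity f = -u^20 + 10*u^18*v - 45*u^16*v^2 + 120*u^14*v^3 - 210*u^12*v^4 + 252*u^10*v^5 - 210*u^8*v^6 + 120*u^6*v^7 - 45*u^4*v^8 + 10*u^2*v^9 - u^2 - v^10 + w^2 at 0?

The Hessian of f at 0 has rank 2. Corank 1: A-series; mu = 9 gives A_9.

A_9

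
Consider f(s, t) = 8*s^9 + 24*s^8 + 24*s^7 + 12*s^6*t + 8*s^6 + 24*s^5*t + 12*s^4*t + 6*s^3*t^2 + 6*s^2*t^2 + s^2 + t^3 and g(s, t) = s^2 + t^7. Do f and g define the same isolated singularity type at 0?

No.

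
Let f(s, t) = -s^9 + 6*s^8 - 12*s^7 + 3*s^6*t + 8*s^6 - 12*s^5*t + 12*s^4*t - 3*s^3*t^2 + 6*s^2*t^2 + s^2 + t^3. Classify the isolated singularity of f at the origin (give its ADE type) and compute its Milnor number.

Type A_{2}, Milnor number mu = 2.

The Hessian of f at 0 has rank 1. Corank 1: A-series; mu = 2 gives A_2.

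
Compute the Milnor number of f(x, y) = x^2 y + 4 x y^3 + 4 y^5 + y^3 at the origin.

The Hessian of f at 0 has rank 0. Corank 2; j^3 = y*(x^2 + y^2) splits into three distinct lines over C (the quadratic factor has nonzero discriminant), so D_4.

4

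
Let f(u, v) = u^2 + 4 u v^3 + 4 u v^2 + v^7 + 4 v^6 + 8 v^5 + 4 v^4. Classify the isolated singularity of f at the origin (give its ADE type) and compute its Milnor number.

Type A6, Milnor number mu = 6.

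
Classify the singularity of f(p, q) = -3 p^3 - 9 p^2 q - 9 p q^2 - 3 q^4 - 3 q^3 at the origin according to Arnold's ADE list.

The Hessian of f at 0 is [[0, 0], [0, 0]] with rank 0, so corank 2. A Groebner basis of the Jacobian ideal J(f) in C{p,q} is {q^3, p^2 + 2*p*q + q^2}; counting standard monomials gives mu = 6. Corank 2; j^3 = -3*(p + q)^3 is a perfect cube, so E-series; the 4-jet and mu = 6 give E_6.

E_{6}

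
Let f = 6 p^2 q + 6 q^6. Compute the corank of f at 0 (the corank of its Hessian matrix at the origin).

The Hessian at 0 is [[0, 0], [0, 0]] of rank 0; hence corank 2.

2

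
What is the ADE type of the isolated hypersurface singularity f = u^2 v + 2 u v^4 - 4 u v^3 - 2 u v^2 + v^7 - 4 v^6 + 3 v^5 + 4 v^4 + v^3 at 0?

The Hessian of f at 0 is [[0, 0], [0, 0]] with rank 0, so corank 2. A Groebner basis of the Jacobian ideal J(f) in C{u,v} is {u^3 + 13*u^2/2 - 27*u*v/2 + 7*v^2, u^2*v + 9*u^2/2 - 19*u*v/2 + 5*v^2, 5*u^2/2 + u*v^2 - 11*u*v/2 + 3*v^2, u^2/2 - 3*u*v/2 + v^3 + v^2}; counting standard monomials gives mu = 6. Corank 2; j^3 = v*(u - v)^2 has shape L^2 M (L != M), so D-series; mu = 6 gives D_6.

D_6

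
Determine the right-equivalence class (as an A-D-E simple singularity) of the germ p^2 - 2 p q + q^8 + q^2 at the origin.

A_{7}

The Hessian of f at 0 is [[2, -2], [-2, 2]] with rank 1, so corank 1. A Groebner basis of the Jacobian ideal J(f) in C{p,q} is {q^7, p - q}; counting standard monomials gives mu = 7. Corank 1: A-series; mu = 7 gives A_7.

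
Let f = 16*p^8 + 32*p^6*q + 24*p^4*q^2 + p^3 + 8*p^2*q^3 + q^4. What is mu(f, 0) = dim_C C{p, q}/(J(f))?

6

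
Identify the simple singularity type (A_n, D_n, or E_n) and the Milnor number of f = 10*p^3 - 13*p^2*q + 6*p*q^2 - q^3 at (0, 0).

Type D_4, Milnor number mu = 4.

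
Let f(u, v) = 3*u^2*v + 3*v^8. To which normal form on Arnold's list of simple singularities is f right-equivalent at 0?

The Hessian of f at 0 has rank 0. Corank 2; j^3 = 3*u^2*v has shape L^2 M (L != M), so D-series; mu = 9 gives D_9.

D9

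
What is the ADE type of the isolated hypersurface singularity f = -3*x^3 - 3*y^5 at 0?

E_8

The Hessian of f at 0 is [[0, 0], [0, 0]] with rank 0, so corank 2. A Groebner basis of the Jacobian ideal J(f) in C{x,y} is {y^4, x^2}; counting standard monomials gives mu = 8. Corank 2; j^3 = -3*x^3 is a perfect cube, so E-series; the 5-jet and mu = 8 give E_8.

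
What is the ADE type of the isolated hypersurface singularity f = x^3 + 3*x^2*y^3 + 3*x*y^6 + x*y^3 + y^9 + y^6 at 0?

E_7

The Hessian of f at 0 has rank 0. Corank 2; j^3 = x^3 is a perfect cube, so E-series; the 4-jet and mu = 7 give E_7.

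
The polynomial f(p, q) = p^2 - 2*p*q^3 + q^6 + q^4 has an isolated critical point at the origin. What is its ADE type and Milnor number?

The Hessian of f at 0 has rank 1. Corank 1: A-series; mu = 3 gives A_3.

Type A3, Milnor number mu = 3.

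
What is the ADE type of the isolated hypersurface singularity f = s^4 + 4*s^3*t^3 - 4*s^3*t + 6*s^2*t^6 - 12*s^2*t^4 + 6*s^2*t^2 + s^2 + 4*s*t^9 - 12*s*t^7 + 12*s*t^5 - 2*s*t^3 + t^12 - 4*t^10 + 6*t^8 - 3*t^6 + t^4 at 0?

A_3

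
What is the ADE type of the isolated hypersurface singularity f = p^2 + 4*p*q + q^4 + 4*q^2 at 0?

A_{3}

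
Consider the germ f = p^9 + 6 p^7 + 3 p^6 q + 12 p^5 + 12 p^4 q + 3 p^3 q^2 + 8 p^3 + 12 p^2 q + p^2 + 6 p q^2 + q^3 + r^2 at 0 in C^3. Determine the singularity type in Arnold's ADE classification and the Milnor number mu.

Type A_2, Milnor number mu = 2.

The Hessian of f at 0 has rank 2. Corank 1: A-series; mu = 2 gives A_2.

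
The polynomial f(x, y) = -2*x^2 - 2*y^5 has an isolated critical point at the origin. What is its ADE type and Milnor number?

The Hessian of f at 0 is [[-4, 0], [0, 0]] with rank 1, so corank 1. A Groebner basis of the Jacobian ideal J(f) in C{x,y} is {y^4, x}; counting standard monomials gives mu = 4. Corank 1: A-series; mu = 4 gives A_4.

Type A_4, Milnor number mu = 4.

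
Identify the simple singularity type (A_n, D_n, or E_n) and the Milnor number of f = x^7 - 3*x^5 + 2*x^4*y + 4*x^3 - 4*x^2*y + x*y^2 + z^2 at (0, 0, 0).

Type D_6, Milnor number mu = 6.

The Hessian of f at 0 has rank 1. Corank 2; j^3 = x*(2*x - y)^2 has shape L^2 M (L != M), so D-series; mu = 6 gives D_6.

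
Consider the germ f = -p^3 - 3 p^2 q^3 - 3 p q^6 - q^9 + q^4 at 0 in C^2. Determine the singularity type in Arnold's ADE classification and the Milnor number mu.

The Hessian of f at 0 has rank 0. Corank 2; j^3 = -p^3 is a perfect cube, so E-series; the 4-jet and mu = 6 give E_6.

Type E_{6}, Milnor number mu = 6.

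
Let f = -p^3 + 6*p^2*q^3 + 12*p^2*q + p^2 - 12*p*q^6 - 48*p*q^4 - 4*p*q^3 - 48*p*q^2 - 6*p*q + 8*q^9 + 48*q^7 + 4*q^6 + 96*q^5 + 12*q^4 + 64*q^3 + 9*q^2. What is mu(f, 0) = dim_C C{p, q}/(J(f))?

The Hessian of f at 0 is [[2, -6], [-6, 18]] with rank 1, so corank 1. A Groebner basis of the Jacobian ideal J(f) in C{p,q} is {q^2, p - 3*q}; counting standard monomials gives mu = 2. Corank 1: A-series; mu = 2 gives A_2.

2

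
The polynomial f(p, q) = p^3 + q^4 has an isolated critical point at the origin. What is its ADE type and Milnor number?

Type E6, Milnor number mu = 6.

The Hessian of f at 0 is [[0, 0], [0, 0]] with rank 0, so corank 2. A Groebner basis of the Jacobian ideal J(f) in C{p,q} is {q^3, p^2}; counting standard monomials gives mu = 6. Corank 2; j^3 = p^3 is a perfect cube, so E-series; the 4-jet and mu = 6 give E_6.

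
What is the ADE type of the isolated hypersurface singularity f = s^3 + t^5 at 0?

E_{8}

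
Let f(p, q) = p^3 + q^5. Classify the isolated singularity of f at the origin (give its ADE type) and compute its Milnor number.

The Hessian of f at 0 has rank 0. Corank 2; j^3 = p^3 is a perfect cube, so E-series; the 5-jet and mu = 8 give E_8.

Type E_8, Milnor number mu = 8.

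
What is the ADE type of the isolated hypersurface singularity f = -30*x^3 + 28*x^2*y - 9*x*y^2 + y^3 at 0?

The Hessian of f at 0 is [[0, 0], [0, 0]] with rank 0, so corank 2. A Groebner basis of the Jacobian ideal J(f) in C{x,y} is {y^3, x^2 - 3*y^2/26, x*y - 9*y^2/26}; counting standard monomials gives mu = 4. Corank 2; j^3 = -(3*x - y)*(10*x^2 - 6*x*y + y^2) splits into three distinct lines over C (the quadratic factor has nonzero discriminant), so D_4.

D_{4}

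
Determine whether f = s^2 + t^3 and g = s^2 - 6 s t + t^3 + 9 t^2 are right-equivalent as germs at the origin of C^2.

Yes.

The Hessian of f at 0 has rank 1. Corank 1: A-series; mu = 2 gives A_2. The Hessian of g at 0 has rank 1. Corank 1: A-series; mu = 2 gives A_2. Both have type A_2, hence right-equivalent.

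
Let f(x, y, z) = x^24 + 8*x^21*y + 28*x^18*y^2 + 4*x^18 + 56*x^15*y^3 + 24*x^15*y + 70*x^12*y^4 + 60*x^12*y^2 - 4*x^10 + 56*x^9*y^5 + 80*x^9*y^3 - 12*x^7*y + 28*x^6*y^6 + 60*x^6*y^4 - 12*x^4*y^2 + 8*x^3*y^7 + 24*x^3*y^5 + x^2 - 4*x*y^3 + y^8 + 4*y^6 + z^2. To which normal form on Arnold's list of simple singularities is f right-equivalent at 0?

A7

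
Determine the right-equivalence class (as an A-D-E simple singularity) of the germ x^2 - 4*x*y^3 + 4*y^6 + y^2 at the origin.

The Hessian of f at 0 has rank 2. Corank 0: nondegenerate Morse point, so A_1.

A_1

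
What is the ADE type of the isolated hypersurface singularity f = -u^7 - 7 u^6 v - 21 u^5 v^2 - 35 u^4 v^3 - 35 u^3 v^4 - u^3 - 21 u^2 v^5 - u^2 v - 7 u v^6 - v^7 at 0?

D_{8}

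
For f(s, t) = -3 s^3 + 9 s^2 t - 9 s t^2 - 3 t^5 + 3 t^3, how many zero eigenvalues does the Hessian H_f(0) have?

Hessian at 0 has rank 0.

2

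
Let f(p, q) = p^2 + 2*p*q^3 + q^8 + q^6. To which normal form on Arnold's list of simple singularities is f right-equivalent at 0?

The Hessian of f at 0 is [[2, 0], [0, 0]] with rank 1, so corank 1. A Groebner basis of the Jacobian ideal J(f) in C{p,q} is {p^3, p^2*q, p + q^3}; counting standard monomials gives mu = 7. Corank 1: A-series; mu = 7 gives A_7.

A_{7}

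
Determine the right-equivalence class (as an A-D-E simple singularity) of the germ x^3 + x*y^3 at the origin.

E_{7}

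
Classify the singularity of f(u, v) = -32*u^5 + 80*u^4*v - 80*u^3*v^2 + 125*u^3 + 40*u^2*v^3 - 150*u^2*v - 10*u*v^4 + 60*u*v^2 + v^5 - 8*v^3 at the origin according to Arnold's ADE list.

The Hessian of f at 0 is [[0, 0], [0, 0]] with rank 0, so corank 2. A Groebner basis of the Jacobian ideal J(f) in C{u,v} is {v^5, u*v^3 - 17*v^4/40, u^2 - 4*u*v/5 + 4*v^2/25}; counting standard monomials gives mu = 8. Corank 2; j^3 = (5*u - 2*v)^3 is a perfect cube, so E-series; the 5-jet and mu = 8 give E_8.

E8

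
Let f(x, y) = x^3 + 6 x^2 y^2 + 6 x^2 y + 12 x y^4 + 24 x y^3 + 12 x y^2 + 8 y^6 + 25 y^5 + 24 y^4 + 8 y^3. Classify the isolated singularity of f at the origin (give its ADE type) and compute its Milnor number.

Type E_{8}, Milnor number mu = 8.

The Hessian of f at 0 is [[0, 0], [0, 0]] with rank 0, so corank 2. A Groebner basis of the Jacobian ideal J(f) in C{x,y} is {y^4, x^3 + 6*x^2*y - 3*x^2 - 12*x*y - 16*y^3 - 12*y^2, x^2/4 + x*y^2 + x*y + 2*y^3 + y^2}; counting standard monomials gives mu = 8. Corank 2; j^3 = (x + 2*y)^3 is a perfect cube, so E-series; the 5-jet and mu = 8 give E_8.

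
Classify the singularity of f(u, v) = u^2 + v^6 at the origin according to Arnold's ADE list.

A5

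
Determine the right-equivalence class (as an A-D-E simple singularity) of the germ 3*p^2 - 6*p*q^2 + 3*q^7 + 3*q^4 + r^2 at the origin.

A6

The Hessian of f at 0 is [[6, 0, 0], [0, 0, 0], [0, 0, 2]] with rank 2, so corank 1. A Groebner basis of the Jacobian ideal J(f) in C{p,q,r} is {p^3, -p + q^2, r}; counting standard monomials gives mu = 6. Corank 1: A-series; mu = 6 gives A_6.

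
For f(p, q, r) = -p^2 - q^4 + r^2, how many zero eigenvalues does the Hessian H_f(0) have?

Hessian at 0 has rank 2.

1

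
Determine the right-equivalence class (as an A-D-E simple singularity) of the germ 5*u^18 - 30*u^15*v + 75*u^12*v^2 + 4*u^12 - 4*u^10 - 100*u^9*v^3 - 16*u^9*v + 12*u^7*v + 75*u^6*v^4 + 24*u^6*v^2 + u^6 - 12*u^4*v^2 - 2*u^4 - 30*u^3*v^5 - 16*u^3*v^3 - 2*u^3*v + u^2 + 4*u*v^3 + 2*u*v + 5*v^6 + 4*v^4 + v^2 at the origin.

The Hessian of f at 0 has rank 1. Corank 1: A-series; mu = 5 gives A_5.

A_5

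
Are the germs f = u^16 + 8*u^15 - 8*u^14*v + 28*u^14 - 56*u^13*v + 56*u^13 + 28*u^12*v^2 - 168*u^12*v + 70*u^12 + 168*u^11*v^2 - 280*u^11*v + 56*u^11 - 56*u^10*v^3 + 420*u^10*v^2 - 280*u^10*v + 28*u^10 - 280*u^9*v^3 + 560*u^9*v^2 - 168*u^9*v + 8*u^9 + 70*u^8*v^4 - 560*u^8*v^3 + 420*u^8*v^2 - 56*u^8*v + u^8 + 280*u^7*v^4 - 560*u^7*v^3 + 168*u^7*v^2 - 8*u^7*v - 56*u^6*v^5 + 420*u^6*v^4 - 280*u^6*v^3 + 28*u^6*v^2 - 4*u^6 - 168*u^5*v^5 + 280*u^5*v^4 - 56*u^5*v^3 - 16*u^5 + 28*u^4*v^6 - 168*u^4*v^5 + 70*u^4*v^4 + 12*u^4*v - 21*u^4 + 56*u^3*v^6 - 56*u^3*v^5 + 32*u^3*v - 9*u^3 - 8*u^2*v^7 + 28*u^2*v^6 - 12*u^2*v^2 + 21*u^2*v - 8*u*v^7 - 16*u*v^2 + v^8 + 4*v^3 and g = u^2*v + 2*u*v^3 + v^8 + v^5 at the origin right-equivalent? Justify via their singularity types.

Yes.

The Hessian of f at 0 is [[0, 0], [0, 0]] with rank 0, so corank 2. A Groebner basis of the Jacobian ideal J(f) in C{u,v} is {u^2*v^2 + 3*u*v^2/2 - v^3, 377*u^2*v/16 - 243*u^2/32 + u*v^3 + 27*u*v^2/2 + 1941*u*v/32 - 9*v^3/2 - 593*v^2/16, 5091*u^2*v/32 - 2187*u^2/64 + 189*u*v^2/4 + 22077*u*v/64 + v^4 - 27*v^3/2 - 6873*v^2/32, u^3 - u^2*v + 3*u^2/2 - 5*u*v/2 + v^2}; counting standard monomials gives mu = 9. Corank 2; j^3 = -(u - v)*(3*u - 2*v)^2 has shape L^2 M (L != M), so D-series; mu = 9 gives D_9. The Hessian of g at 0 is [[0, 0], [0, 0]] with rank 0, so corank 2. A Groebner basis of the Jacobian ideal J(g) in C{u,v} is {u^4, u^3*v - u^2/8 - u*v^2/8, u^3 + u^2*v^2, u*v + v^3}; counting standard monomials gives mu = 9. Corank 2; j^3 = u^2*v has shape L^2 M (L != M), so D-series; mu = 9 gives D_9. Both have type D_9, hence right-equivalent.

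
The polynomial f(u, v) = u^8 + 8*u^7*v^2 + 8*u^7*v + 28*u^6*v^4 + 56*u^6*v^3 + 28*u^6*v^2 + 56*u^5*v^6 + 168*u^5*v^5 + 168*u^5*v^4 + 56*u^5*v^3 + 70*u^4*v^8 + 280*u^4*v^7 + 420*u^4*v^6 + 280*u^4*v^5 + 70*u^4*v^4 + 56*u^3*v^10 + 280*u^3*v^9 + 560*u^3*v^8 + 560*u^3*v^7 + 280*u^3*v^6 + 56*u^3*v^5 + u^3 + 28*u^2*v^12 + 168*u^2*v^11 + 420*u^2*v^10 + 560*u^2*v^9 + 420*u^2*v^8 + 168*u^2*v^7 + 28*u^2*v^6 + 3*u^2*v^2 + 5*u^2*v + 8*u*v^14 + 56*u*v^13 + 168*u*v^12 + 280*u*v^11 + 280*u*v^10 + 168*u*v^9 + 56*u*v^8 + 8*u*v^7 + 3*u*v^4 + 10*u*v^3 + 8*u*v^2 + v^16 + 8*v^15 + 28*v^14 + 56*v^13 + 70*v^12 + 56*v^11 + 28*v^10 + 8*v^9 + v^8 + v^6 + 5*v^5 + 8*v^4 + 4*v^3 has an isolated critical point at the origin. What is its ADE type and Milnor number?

Type D_9, Milnor number mu = 9.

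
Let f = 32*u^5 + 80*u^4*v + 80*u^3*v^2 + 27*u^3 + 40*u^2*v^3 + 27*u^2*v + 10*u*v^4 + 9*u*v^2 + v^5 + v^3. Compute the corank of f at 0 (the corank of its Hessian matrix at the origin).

2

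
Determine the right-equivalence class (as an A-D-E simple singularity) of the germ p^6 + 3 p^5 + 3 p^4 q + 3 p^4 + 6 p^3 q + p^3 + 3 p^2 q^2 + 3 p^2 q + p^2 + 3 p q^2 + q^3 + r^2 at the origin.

A2

The Hessian of f at 0 has rank 2. Corank 1: A-series; mu = 2 gives A_2.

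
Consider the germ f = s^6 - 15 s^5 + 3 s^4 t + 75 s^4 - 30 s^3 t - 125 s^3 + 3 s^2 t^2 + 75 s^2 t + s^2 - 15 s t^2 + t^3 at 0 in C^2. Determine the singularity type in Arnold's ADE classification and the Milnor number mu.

The Hessian of f at 0 has rank 1. Corank 1: A-series; mu = 2 gives A_2.

Type A2, Milnor number mu = 2.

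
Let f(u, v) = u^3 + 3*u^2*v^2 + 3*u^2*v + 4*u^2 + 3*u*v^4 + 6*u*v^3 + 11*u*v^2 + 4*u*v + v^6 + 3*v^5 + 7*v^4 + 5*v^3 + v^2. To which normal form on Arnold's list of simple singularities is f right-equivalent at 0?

The Hessian of f at 0 has rank 1. Corank 1: A-series; mu = 2 gives A_2.

A2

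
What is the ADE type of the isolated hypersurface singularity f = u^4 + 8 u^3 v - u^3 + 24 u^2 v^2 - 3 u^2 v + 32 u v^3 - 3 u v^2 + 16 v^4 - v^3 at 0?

The Hessian of f at 0 is [[0, 0], [0, 0]] with rank 0, so corank 2. A Groebner basis of the Jacobian ideal J(f) in C{u,v} is {v^4, u*v^2 + 4*v^3/3, u^2 + 2*u*v + v^2}; counting standard monomials gives mu = 6. Corank 2; j^3 = -(u + v)^3 is a perfect cube, so E-series; the 4-jet and mu = 6 give E_6.

E_{6}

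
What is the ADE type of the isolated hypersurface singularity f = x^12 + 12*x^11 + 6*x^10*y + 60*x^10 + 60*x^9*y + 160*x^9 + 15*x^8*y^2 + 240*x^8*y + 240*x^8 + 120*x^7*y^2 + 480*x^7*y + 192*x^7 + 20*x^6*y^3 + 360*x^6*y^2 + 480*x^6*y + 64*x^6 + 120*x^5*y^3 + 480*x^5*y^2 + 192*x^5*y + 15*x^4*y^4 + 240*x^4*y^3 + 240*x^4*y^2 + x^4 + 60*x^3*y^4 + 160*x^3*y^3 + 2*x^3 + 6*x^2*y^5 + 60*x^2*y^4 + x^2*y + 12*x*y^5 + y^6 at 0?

D_{7}

The Hessian of f at 0 is [[0, 0], [0, 0]] with rank 0, so corank 2. A Groebner basis of the Jacobian ideal J(f) in C{x,y} is {-x*y/12 + y^5, x*y^2, x^2 + x*y/2}; counting standard monomials gives mu = 7. Corank 2; j^3 = x^2*(2*x + y) has shape L^2 M (L != M), so D-series; mu = 7 gives D_7.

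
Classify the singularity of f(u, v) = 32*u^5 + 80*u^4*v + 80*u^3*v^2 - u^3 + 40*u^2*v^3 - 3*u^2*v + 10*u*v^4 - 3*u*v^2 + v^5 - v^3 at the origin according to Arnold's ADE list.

E8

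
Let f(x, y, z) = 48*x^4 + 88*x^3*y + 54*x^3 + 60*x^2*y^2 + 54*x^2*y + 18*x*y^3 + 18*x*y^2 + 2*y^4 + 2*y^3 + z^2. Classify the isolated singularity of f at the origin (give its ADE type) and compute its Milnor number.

The Hessian of f at 0 has rank 1. Corank 2; j^3 = 2*(3*x + y)^3 is a perfect cube, so E-series; the 4-jet and mu = 7 give E_7.

Type E_{7}, Milnor number mu = 7.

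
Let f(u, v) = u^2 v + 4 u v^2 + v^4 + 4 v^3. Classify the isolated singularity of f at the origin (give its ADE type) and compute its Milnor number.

The Hessian of f at 0 has rank 0. Corank 2; j^3 = v*(u + 2*v)^2 has shape L^2 M (L != M), so D-series; mu = 5 gives D_5.

Type D_{5}, Milnor number mu = 5.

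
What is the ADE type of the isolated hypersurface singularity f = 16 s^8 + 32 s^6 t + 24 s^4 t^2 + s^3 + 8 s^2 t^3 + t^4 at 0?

E6

The Hessian of f at 0 has rank 0. Corank 2; j^3 = s^3 is a perfect cube, so E-series; the 4-jet and mu = 6 give E_6.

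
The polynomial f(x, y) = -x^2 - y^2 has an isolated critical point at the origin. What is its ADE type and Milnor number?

Type A_1, Milnor number mu = 1.

The Hessian of f at 0 has rank 2. Corank 0: nondegenerate Morse point, so A_1.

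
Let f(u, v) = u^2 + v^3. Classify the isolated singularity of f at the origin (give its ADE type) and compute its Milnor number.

Type A2, Milnor number mu = 2.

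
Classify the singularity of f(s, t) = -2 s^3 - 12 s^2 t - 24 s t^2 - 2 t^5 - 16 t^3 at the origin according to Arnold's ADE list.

E_8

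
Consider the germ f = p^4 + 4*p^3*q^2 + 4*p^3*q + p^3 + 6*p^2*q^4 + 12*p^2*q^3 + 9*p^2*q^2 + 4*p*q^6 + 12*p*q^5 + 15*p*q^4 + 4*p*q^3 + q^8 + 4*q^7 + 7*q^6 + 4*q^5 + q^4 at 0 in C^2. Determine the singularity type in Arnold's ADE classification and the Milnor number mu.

Type E_{6}, Milnor number mu = 6.

The Hessian of f at 0 is [[0, 0], [0, 0]] with rank 0, so corank 2. A Groebner basis of the Jacobian ideal J(f) in C{p,q} is {p^3, p^2*q, p^2/2 + p*q^2, -3*p^2/2 + q^3}; counting standard monomials gives mu = 6. Corank 2; j^3 = p^3 is a perfect cube, so E-series; the 4-jet and mu = 6 give E_6.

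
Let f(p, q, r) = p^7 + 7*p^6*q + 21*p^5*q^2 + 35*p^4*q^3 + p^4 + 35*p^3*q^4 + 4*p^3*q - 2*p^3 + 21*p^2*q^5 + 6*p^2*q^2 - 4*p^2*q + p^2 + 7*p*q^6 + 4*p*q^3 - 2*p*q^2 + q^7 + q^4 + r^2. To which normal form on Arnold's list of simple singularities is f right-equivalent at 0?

A_6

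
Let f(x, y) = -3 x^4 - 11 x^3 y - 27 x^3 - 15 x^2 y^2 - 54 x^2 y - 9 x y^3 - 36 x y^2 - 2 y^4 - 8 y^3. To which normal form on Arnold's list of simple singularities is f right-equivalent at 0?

E_{7}

The Hessian of f at 0 is [[0, 0], [0, 0]] with rank 0, so corank 2. A Groebner basis of the Jacobian ideal J(f) in C{x,y} is {19683*x^2 + 26244*x*y + y^4 + 27*y^3 + 8748*y^2, x^3 + 270*x^2 + 360*x*y + 2*y^3/3 + 120*y^2, x^2*y - 243*x^2 - 324*x*y - 7*y^3/9 - 108*y^2, 162*x^2 + x*y^2 + 216*x*y + 8*y^3/9 + 72*y^2}; counting standard monomials gives mu = 7. Corank 2; j^3 = -(3*x + 2*y)^3 is a perfect cube, so E-series; the 4-jet and mu = 7 give E_7.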